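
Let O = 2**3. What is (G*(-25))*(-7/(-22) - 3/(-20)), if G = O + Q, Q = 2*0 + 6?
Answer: -3605/22 ≈ -163.86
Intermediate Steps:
O = 8
Q = 6 (Q = 0 + 6 = 6)
G = 14 (G = 8 + 6 = 14)
(G*(-25))*(-7/(-22) - 3/(-20)) = (14*(-25))*(-7/(-22) - 3/(-20)) = -350*(-7*(-1/22) - 3*(-1/20)) = -350*(7/22 + 3/20) = -350*103/220 = -3605/22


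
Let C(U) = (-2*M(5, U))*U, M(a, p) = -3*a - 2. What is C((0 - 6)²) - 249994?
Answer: -248770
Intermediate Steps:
M(a, p) = -2 - 3*a
C(U) = 34*U (C(U) = (-2*(-2 - 3*5))*U = (-2*(-2 - 15))*U = (-2*(-17))*U = 34*U)
C((0 - 6)²) - 249994 = 34*(0 - 6)² - 249994 = 34*(-6)² - 249994 = 34*36 - 249994 = 1224 - 249994 = -248770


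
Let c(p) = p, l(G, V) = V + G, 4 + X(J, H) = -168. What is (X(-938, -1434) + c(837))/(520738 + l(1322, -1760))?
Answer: 133/104060 ≈ 0.0012781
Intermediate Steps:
X(J, H) = -172 (X(J, H) = -4 - 168 = -172)
l(G, V) = G + V
(X(-938, -1434) + c(837))/(520738 + l(1322, -1760)) = (-172 + 837)/(520738 + (1322 - 1760)) = 665/(520738 - 438) = 665/520300 = 665*(1/520300) = 133/104060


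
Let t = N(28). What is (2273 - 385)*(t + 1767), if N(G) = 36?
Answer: 3404064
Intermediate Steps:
t = 36
(2273 - 385)*(t + 1767) = (2273 - 385)*(36 + 1767) = 1888*1803 = 3404064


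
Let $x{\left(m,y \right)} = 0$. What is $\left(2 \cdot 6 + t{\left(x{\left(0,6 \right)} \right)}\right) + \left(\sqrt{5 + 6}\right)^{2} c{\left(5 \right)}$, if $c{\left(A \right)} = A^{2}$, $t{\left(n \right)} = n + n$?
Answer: $287$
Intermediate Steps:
$t{\left(n \right)} = 2 n$
$\left(2 \cdot 6 + t{\left(x{\left(0,6 \right)} \right)}\right) + \left(\sqrt{5 + 6}\right)^{2} c{\left(5 \right)} = \left(2 \cdot 6 + 2 \cdot 0\right) + \left(\sqrt{5 + 6}\right)^{2} \cdot 5^{2} = \left(12 + 0\right) + \left(\sqrt{11}\right)^{2} \cdot 25 = 12 + 11 \cdot 25 = 12 + 275 = 287$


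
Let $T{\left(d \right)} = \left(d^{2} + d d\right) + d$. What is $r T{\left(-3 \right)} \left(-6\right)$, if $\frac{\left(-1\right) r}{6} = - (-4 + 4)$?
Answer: $0$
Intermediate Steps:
$T{\left(d \right)} = d + 2 d^{2}$ ($T{\left(d \right)} = \left(d^{2} + d^{2}\right) + d = 2 d^{2} + d = d + 2 d^{2}$)
$r = 0$ ($r = - 6 \left(- (-4 + 4)\right) = - 6 \left(\left(-1\right) 0\right) = \left(-6\right) 0 = 0$)
$r T{\left(-3 \right)} \left(-6\right) = 0 \left(- 3 \left(1 + 2 \left(-3\right)\right)\right) \left(-6\right) = 0 \left(- 3 \left(1 - 6\right)\right) \left(-6\right) = 0 \left(\left(-3\right) \left(-5\right)\right) \left(-6\right) = 0 \cdot 15 \left(-6\right) = 0 \left(-6\right) = 0$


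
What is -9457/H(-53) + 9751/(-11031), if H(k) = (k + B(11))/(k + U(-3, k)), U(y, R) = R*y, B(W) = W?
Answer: 87758160/3677 ≈ 23867.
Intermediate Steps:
H(k) = -(11 + k)/(2*k) (H(k) = (k + 11)/(k + k*(-3)) = (11 + k)/(k - 3*k) = (11 + k)/((-2*k)) = (11 + k)*(-1/(2*k)) = -(11 + k)/(2*k))
-9457/H(-53) + 9751/(-11031) = -9457*(-106/(-11 - 1*(-53))) + 9751/(-11031) = -9457*(-106/(-11 + 53)) + 9751*(-1/11031) = -9457/((½)*(-1/53)*42) - 9751/11031 = -9457/(-21/53) - 9751/11031 = -9457*(-53/21) - 9751/11031 = 71603/3 - 9751/11031 = 87758160/3677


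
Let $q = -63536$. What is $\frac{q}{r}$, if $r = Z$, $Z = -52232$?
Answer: $\frac{7942}{6529} \approx 1.2164$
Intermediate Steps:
$r = -52232$
$\frac{q}{r} = - \frac{63536}{-52232} = \left(-63536\right) \left(- \frac{1}{52232}\right) = \frac{7942}{6529}$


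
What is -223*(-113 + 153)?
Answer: -8920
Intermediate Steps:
-223*(-113 + 153) = -223*40 = -8920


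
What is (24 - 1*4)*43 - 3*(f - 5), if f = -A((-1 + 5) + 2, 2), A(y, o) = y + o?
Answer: 899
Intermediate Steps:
A(y, o) = o + y
f = -8 (f = -(2 + ((-1 + 5) + 2)) = -(2 + (4 + 2)) = -(2 + 6) = -1*8 = -8)
(24 - 1*4)*43 - 3*(f - 5) = (24 - 1*4)*43 - 3*(-8 - 5) = (24 - 4)*43 - 3*(-13) = 20*43 + 39 = 860 + 39 = 899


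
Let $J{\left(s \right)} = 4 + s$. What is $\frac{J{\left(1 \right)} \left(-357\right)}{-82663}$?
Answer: $\frac{255}{11809} \approx 0.021594$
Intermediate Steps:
$\frac{J{\left(1 \right)} \left(-357\right)}{-82663} = \frac{\left(4 + 1\right) \left(-357\right)}{-82663} = 5 \left(-357\right) \left(- \frac{1}{82663}\right) = \left(-1785\right) \left(- \frac{1}{82663}\right) = \frac{255}{11809}$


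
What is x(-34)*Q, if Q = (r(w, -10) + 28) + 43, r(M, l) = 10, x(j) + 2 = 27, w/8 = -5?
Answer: 2025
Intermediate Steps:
w = -40 (w = 8*(-5) = -40)
x(j) = 25 (x(j) = -2 + 27 = 25)
Q = 81 (Q = (10 + 28) + 43 = 38 + 43 = 81)
x(-34)*Q = 25*81 = 2025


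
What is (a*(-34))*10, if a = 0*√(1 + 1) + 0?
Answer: 0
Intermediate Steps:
a = 0 (a = 0*√2 + 0 = 0 + 0 = 0)
(a*(-34))*10 = (0*(-34))*10 = 0*10 = 0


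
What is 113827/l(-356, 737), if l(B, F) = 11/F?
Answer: 7626409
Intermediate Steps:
113827/l(-356, 737) = 113827/((11/737)) = 113827/((11*(1/737))) = 113827/(1/67) = 113827*67 = 7626409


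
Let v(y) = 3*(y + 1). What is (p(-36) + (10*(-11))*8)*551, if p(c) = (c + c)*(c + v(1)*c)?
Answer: 9512464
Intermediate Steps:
v(y) = 3 + 3*y (v(y) = 3*(1 + y) = 3 + 3*y)
p(c) = 14*c² (p(c) = (c + c)*(c + (3 + 3*1)*c) = (2*c)*(c + (3 + 3)*c) = (2*c)*(c + 6*c) = (2*c)*(7*c) = 14*c²)
(p(-36) + (10*(-11))*8)*551 = (14*(-36)² + (10*(-11))*8)*551 = (14*1296 - 110*8)*551 = (18144 - 880)*551 = 17264*551 = 9512464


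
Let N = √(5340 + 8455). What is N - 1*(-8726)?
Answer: 8726 + √13795 ≈ 8843.5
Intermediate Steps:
N = √13795 ≈ 117.45
N - 1*(-8726) = √13795 - 1*(-8726) = √13795 + 8726 = 8726 + √13795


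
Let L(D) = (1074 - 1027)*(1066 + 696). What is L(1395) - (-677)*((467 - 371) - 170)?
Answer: 32716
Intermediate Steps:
L(D) = 82814 (L(D) = 47*1762 = 82814)
L(1395) - (-677)*((467 - 371) - 170) = 82814 - (-677)*((467 - 371) - 170) = 82814 - (-677)*(96 - 170) = 82814 - (-677)*(-74) = 82814 - 1*50098 = 82814 - 50098 = 32716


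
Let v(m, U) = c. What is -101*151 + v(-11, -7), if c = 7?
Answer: -15244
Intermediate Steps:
v(m, U) = 7
-101*151 + v(-11, -7) = -101*151 + 7 = -15251 + 7 = -15244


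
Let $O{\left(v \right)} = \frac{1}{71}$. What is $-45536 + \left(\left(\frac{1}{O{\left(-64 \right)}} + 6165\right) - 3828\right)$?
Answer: $-43128$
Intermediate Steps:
$O{\left(v \right)} = \frac{1}{71}$
$-45536 + \left(\left(\frac{1}{O{\left(-64 \right)}} + 6165\right) - 3828\right) = -45536 - \left(-2337 - 71\right) = -45536 + \left(\left(71 + 6165\right) - 3828\right) = -45536 + \left(6236 - 3828\right) = -45536 + 2408 = -43128$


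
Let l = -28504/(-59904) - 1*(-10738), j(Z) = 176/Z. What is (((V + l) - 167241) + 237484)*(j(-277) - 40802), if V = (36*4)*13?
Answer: -269693949731035/79776 ≈ -3.3806e+9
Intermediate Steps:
l = 80409707/7488 (l = -28504*(-1/59904) + 10738 = 3563/7488 + 10738 = 80409707/7488 ≈ 10738.)
V = 1872 (V = 144*13 = 1872)
(((V + l) - 167241) + 237484)*(j(-277) - 40802) = (((1872 + 80409707/7488) - 167241) + 237484)*(176/(-277) - 40802) = ((94427243/7488 - 167241) + 237484)*(176*(-1/277) - 40802) = (-1157873365/7488 + 237484)*(-176/277 - 40802) = (620406827/7488)*(-11302330/277) = -269693949731035/79776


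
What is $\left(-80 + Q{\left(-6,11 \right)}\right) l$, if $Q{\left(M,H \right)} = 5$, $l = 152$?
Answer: $-11400$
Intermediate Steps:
$\left(-80 + Q{\left(-6,11 \right)}\right) l = \left(-80 + 5\right) 152 = \left(-75\right) 152 = -11400$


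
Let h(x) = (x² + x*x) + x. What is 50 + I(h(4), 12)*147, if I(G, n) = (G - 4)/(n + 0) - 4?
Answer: -146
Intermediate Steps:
h(x) = x + 2*x² (h(x) = (x² + x²) + x = 2*x² + x = x + 2*x²)
I(G, n) = -4 + (-4 + G)/n (I(G, n) = (-4 + G)/n - 4 = -4 + (-4 + G)/n)
50 + I(h(4), 12)*147 = 50 + ((-4 + 4*(1 + 2*4) - 4*12)/12)*147 = 50 + ((-4 + 4*(1 + 8) - 48)/12)*147 = 50 + ((-4 + 4*9 - 48)/12)*147 = 50 + ((-4 + 36 - 48)/12)*147 = 50 + ((1/12)*(-16))*147 = 50 - 4/3*147 = 50 - 196 = -146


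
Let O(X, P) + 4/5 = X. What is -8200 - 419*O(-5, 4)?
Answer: -28849/5 ≈ -5769.8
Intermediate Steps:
O(X, P) = -4/5 + X
-8200 - 419*O(-5, 4) = -8200 - 419*(-4/5 - 5) = -8200 - 419*(-29/5) = -8200 + 12151/5 = -28849/5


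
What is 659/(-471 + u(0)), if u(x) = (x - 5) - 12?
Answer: -659/488 ≈ -1.3504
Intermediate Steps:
u(x) = -17 + x (u(x) = (-5 + x) - 12 = -17 + x)
659/(-471 + u(0)) = 659/(-471 + (-17 + 0)) = 659/(-471 - 17) = 659/(-488) = 659*(-1/488) = -659/488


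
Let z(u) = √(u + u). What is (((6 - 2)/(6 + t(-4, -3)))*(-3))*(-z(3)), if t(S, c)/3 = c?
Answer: -4*√6 ≈ -9.7980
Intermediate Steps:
t(S, c) = 3*c
z(u) = √2*√u (z(u) = √(2*u) = √2*√u)
(((6 - 2)/(6 + t(-4, -3)))*(-3))*(-z(3)) = (((6 - 2)/(6 + 3*(-3)))*(-3))*(-√2*√3) = ((4/(6 - 9))*(-3))*(-√6) = ((4/(-3))*(-3))*(-√6) = ((4*(-⅓))*(-3))*(-√6) = (-4/3*(-3))*(-√6) = 4*(-√6) = -4*√6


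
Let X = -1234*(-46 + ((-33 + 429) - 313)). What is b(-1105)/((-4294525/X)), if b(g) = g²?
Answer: 2229982378/171781 ≈ 12982.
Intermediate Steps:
X = -45658 (X = -1234*(-46 + (396 - 313)) = -1234*(-46 + 83) = -1234*37 = -45658)
b(-1105)/((-4294525/X)) = (-1105)²/((-4294525/(-45658))) = 1221025/((-4294525*(-1/45658))) = 1221025/(4294525/45658) = 1221025*(45658/4294525) = 2229982378/171781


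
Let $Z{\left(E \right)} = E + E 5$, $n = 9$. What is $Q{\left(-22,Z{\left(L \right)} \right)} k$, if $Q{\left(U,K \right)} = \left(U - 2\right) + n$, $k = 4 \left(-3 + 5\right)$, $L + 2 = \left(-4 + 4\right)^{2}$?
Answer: $-120$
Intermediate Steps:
$L = -2$ ($L = -2 + \left(-4 + 4\right)^{2} = -2 + 0^{2} = -2 + 0 = -2$)
$Z{\left(E \right)} = 6 E$ ($Z{\left(E \right)} = E + 5 E = 6 E$)
$k = 8$ ($k = 4 \cdot 2 = 8$)
$Q{\left(U,K \right)} = 7 + U$ ($Q{\left(U,K \right)} = \left(U - 2\right) + 9 = \left(-2 + U\right) + 9 = 7 + U$)
$Q{\left(-22,Z{\left(L \right)} \right)} k = \left(7 - 22\right) 8 = \left(-15\right) 8 = -120$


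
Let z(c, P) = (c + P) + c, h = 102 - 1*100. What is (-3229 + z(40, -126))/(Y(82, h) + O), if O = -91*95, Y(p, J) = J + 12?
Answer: 3275/8631 ≈ 0.37945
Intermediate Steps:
h = 2 (h = 102 - 100 = 2)
z(c, P) = P + 2*c (z(c, P) = (P + c) + c = P + 2*c)
Y(p, J) = 12 + J
O = -8645
(-3229 + z(40, -126))/(Y(82, h) + O) = (-3229 + (-126 + 2*40))/((12 + 2) - 8645) = (-3229 + (-126 + 80))/(14 - 8645) = (-3229 - 46)/(-8631) = -3275*(-1/8631) = 3275/8631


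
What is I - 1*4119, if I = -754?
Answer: -4873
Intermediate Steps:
I - 1*4119 = -754 - 1*4119 = -754 - 4119 = -4873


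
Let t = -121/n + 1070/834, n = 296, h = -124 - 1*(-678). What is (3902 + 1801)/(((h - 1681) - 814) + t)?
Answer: -703932696/239473609 ≈ -2.9395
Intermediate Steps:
h = 554 (h = -124 + 678 = 554)
t = 107903/123432 (t = -121/296 + 1070/834 = -121*1/296 + 1070*(1/834) = -121/296 + 535/417 = 107903/123432 ≈ 0.87419)
(3902 + 1801)/(((h - 1681) - 814) + t) = (3902 + 1801)/(((554 - 1681) - 814) + 107903/123432) = 5703/((-1127 - 814) + 107903/123432) = 5703/(-1941 + 107903/123432) = 5703/(-239473609/123432) = 5703*(-123432/239473609) = -703932696/239473609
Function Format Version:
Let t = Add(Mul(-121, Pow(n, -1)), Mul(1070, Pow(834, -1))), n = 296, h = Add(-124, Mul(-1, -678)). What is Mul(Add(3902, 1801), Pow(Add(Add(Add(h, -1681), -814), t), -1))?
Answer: Rational(-703932696, 239473609) ≈ -2.9395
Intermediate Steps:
h = 554 (h = Add(-124, 678) = 554)
t = Rational(107903, 123432) (t = Add(Mul(-121, Pow(296, -1)), Mul(1070, Pow(834, -1))) = Add(Mul(-121, Rational(1, 296)), Mul(1070, Rational(1, 834))) = Add(Rational(-121, 296), Rational(535, 417)) = Rational(107903, 123432) ≈ 0.87419)
Mul(Add(3902, 1801), Pow(Add(Add(Add(h, -1681), -814), t), -1)) = Mul(Add(3902, 1801), Pow(Add(Add(Add(554, -1681), -814), Rational(107903, 123432)), -1)) = Mul(5703, Pow(Add(Add(-1127, -814), Rational(107903, 123432)), -1)) = Mul(5703, Pow(Add(-1941, Rational(107903, 123432)), -1)) = Mul(5703, Pow(Rational(-239473609, 123432), -1)) = Mul(5703, Rational(-123432, 239473609)) = Rational(-703932696, 239473609)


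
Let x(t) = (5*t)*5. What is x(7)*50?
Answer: 8750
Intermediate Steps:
x(t) = 25*t
x(7)*50 = (25*7)*50 = 175*50 = 8750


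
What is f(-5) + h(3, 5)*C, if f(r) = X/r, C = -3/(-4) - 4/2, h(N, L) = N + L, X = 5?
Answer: -11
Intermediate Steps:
h(N, L) = L + N
C = -5/4 (C = -3*(-1/4) - 4*1/2 = 3/4 - 2 = -5/4 ≈ -1.2500)
f(r) = 5/r
f(-5) + h(3, 5)*C = 5/(-5) + (5 + 3)*(-5/4) = 5*(-1/5) + 8*(-5/4) = -1 - 10 = -11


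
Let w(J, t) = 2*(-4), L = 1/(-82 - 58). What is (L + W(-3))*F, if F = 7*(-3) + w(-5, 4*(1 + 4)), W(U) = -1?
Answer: 4089/140 ≈ 29.207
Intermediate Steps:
L = -1/140 (L = 1/(-140) = -1/140 ≈ -0.0071429)
w(J, t) = -8
F = -29 (F = 7*(-3) - 8 = -21 - 8 = -29)
(L + W(-3))*F = (-1/140 - 1)*(-29) = -141/140*(-29) = 4089/140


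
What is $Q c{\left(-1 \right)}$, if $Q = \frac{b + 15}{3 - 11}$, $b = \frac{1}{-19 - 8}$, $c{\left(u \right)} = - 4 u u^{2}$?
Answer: $- \frac{202}{27} \approx -7.4815$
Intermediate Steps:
$c{\left(u \right)} = - 4 u^{3}$
$b = - \frac{1}{27}$ ($b = \frac{1}{-27} = - \frac{1}{27} \approx -0.037037$)
$Q = - \frac{101}{54}$ ($Q = \frac{- \frac{1}{27} + 15}{3 - 11} = \frac{404}{27 \left(-8\right)} = \frac{404}{27} \left(- \frac{1}{8}\right) = - \frac{101}{54} \approx -1.8704$)
$Q c{\left(-1 \right)} = - \frac{101 \left(- 4 \left(-1\right)^{3}\right)}{54} = - \frac{101 \left(\left(-4\right) \left(-1\right)\right)}{54} = \left(- \frac{101}{54}\right) 4 = - \frac{202}{27}$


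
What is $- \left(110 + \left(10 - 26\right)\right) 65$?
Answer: $-6110$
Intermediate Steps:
$- \left(110 + \left(10 - 26\right)\right) 65 = - \left(110 - 16\right) 65 = - 94 \cdot 65 = \left(-1\right) 6110 = -6110$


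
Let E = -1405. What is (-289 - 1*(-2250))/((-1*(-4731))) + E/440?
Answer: -1156843/416328 ≈ -2.7787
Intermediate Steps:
(-289 - 1*(-2250))/((-1*(-4731))) + E/440 = (-289 - 1*(-2250))/((-1*(-4731))) - 1405/440 = (-289 + 2250)/4731 - 1405*1/440 = 1961*(1/4731) - 281/88 = 1961/4731 - 281/88 = -1156843/416328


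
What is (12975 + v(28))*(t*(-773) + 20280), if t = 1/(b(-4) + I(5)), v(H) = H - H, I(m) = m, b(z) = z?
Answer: 253103325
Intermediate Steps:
v(H) = 0
t = 1 (t = 1/(-4 + 5) = 1/1 = 1)
(12975 + v(28))*(t*(-773) + 20280) = (12975 + 0)*(1*(-773) + 20280) = 12975*(-773 + 20280) = 12975*19507 = 253103325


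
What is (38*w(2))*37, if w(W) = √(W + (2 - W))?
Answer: 1406*√2 ≈ 1988.4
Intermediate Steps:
w(W) = √2
(38*w(2))*37 = (38*√2)*37 = 1406*√2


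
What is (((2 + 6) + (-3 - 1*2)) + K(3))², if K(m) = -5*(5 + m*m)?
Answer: 4489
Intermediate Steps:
K(m) = -25 - 5*m² (K(m) = -5*(5 + m²) = -25 - 5*m²)
(((2 + 6) + (-3 - 1*2)) + K(3))² = (((2 + 6) + (-3 - 1*2)) + (-25 - 5*3²))² = ((8 + (-3 - 2)) + (-25 - 5*9))² = ((8 - 5) + (-25 - 45))² = (3 - 70)² = (-67)² = 4489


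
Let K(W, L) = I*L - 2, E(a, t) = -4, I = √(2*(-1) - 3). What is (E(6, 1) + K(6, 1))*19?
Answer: -114 + 19*I*√5 ≈ -114.0 + 42.485*I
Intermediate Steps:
I = I*√5 (I = √(-2 - 3) = √(-5) = I*√5 ≈ 2.2361*I)
K(W, L) = -2 + I*L*√5 (K(W, L) = (I*√5)*L - 2 = I*L*√5 - 2 = -2 + I*L*√5)
(E(6, 1) + K(6, 1))*19 = (-4 + (-2 + I*1*√5))*19 = (-4 + (-2 + I*√5))*19 = (-6 + I*√5)*19 = -114 + 19*I*√5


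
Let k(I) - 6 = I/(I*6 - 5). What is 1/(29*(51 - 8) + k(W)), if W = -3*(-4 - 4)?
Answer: 139/174191 ≈ 0.00079797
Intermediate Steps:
W = 24 (W = -3*(-8) = 24)
k(I) = 6 + I/(-5 + 6*I) (k(I) = 6 + I/(I*6 - 5) = 6 + I/(6*I - 5) = 6 + I/(-5 + 6*I))
1/(29*(51 - 8) + k(W)) = 1/(29*(51 - 8) + (-30 + 37*24)/(-5 + 6*24)) = 1/(29*43 + (-30 + 888)/(-5 + 144)) = 1/(1247 + 858/139) = 1/(174191/139) = 139/174191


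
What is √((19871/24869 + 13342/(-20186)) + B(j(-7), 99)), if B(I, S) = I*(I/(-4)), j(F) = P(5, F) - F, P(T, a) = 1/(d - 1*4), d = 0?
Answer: I*√45372025155391063129/2008022536 ≈ 3.3545*I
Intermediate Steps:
P(T, a) = -¼ (P(T, a) = 1/(0 - 1*4) = 1/(0 - 4) = 1/(-4) = -¼)
j(F) = -¼ - F
B(I, S) = -I²/4 (B(I, S) = I*(I*(-¼)) = I*(-I/4) = -I²/4)
√((19871/24869 + 13342/(-20186)) + B(j(-7), 99)) = √((19871/24869 + 13342/(-20186)) - (-¼ - 1*(-7))²/4) = √((19871*(1/24869) + 13342*(-1/20186)) - (-¼ + 7)²/4) = √((19871/24869 - 6671/10093) - (27/4)²/4) = √(34656904/251002817 - ¼*729/16) = √(34656904/251002817 - 729/64) = √(-180763011737/16064180288) = I*√45372025155391063129/2008022536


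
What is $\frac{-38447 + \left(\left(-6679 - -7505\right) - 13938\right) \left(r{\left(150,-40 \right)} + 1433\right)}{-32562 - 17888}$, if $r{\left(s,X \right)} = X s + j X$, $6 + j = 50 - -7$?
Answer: $- \frac{86592537}{50450} \approx -1716.4$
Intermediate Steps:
$j = 51$ ($j = -6 + \left(50 - -7\right) = -6 + \left(50 + 7\right) = -6 + 57 = 51$)
$r{\left(s,X \right)} = 51 X + X s$ ($r{\left(s,X \right)} = X s + 51 X = 51 X + X s$)
$\frac{-38447 + \left(\left(-6679 - -7505\right) - 13938\right) \left(r{\left(150,-40 \right)} + 1433\right)}{-32562 - 17888} = \frac{-38447 + \left(\left(-6679 - -7505\right) - 13938\right) \left(- 40 \left(51 + 150\right) + 1433\right)}{-32562 - 17888} = \frac{-38447 + \left(\left(-6679 + 7505\right) - 13938\right) \left(\left(-40\right) 201 + 1433\right)}{-50450} = \left(-38447 + \left(826 - 13938\right) \left(-8040 + 1433\right)\right) \left(- \frac{1}{50450}\right) = \left(-38447 - -86630984\right) \left(- \frac{1}{50450}\right) = \left(-38447 + 86630984\right) \left(- \frac{1}{50450}\right) = 86592537 \left(- \frac{1}{50450}\right) = - \frac{86592537}{50450}$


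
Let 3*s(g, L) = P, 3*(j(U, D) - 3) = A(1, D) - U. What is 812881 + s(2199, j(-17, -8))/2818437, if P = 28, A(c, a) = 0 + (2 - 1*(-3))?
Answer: 6873161661019/8455311 ≈ 8.1288e+5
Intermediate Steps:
A(c, a) = 5 (A(c, a) = 0 + (2 + 3) = 0 + 5 = 5)
j(U, D) = 14/3 - U/3 (j(U, D) = 3 + (5 - U)/3 = 3 + (5/3 - U/3) = 14/3 - U/3)
s(g, L) = 28/3 (s(g, L) = (⅓)*28 = 28/3)
812881 + s(2199, j(-17, -8))/2818437 = 812881 + (28/3)/2818437 = 812881 + (28/3)*(1/2818437) = 812881 + 28/8455311 = 6873161661019/8455311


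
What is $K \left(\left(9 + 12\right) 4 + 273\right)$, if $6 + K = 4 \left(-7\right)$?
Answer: $-12138$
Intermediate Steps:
$K = -34$ ($K = -6 + 4 \left(-7\right) = -6 - 28 = -34$)
$K \left(\left(9 + 12\right) 4 + 273\right) = - 34 \left(\left(9 + 12\right) 4 + 273\right) = - 34 \left(21 \cdot 4 + 273\right) = - 34 \left(84 + 273\right) = \left(-34\right) 357 = -12138$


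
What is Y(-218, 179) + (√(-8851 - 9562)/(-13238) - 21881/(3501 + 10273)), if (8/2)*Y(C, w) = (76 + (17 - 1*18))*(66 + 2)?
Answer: 17539969/13774 - I*√18413/13238 ≈ 1273.4 - 0.01025*I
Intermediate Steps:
Y(C, w) = 1275 (Y(C, w) = ((76 + (17 - 1*18))*(66 + 2))/4 = ((76 + (17 - 18))*68)/4 = ((76 - 1)*68)/4 = (75*68)/4 = (¼)*5100 = 1275)
Y(-218, 179) + (√(-8851 - 9562)/(-13238) - 21881/(3501 + 10273)) = 1275 + (√(-8851 - 9562)/(-13238) - 21881/(3501 + 10273)) = 1275 + (√(-18413)*(-1/13238) - 21881/13774) = 1275 + ((I*√18413)*(-1/13238) - 21881*1/13774) = 1275 + (-I*√18413/13238 - 21881/13774) = 1275 + (-21881/13774 - I*√18413/13238) = 17539969/13774 - I*√18413/13238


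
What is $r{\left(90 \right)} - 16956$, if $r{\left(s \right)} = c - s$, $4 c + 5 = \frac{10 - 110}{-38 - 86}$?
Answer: $- \frac{1056917}{62} \approx -17047.0$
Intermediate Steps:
$c = - \frac{65}{62}$ ($c = - \frac{5}{4} + \frac{\left(10 - 110\right) \frac{1}{-38 - 86}}{4} = - \frac{5}{4} + \frac{\left(-100\right) \frac{1}{-124}}{4} = - \frac{5}{4} + \frac{\left(-100\right) \left(- \frac{1}{124}\right)}{4} = - \frac{5}{4} + \frac{1}{4} \cdot \frac{25}{31} = - \frac{5}{4} + \frac{25}{124} = - \frac{65}{62} \approx -1.0484$)
$r{\left(s \right)} = - \frac{65}{62} - s$
$r{\left(90 \right)} - 16956 = \left(- \frac{65}{62} - 90\right) - 16956 = - \frac{5645}{62} - 16956 = - \frac{1056917}{62}$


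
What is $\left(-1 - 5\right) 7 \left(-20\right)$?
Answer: $840$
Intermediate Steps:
$\left(-1 - 5\right) 7 \left(-20\right) = \left(-6\right) 7 \left(-20\right) = \left(-42\right) \left(-20\right) = 840$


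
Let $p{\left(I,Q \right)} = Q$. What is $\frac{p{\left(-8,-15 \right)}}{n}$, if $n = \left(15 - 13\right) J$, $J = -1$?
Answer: $\frac{15}{2} \approx 7.5$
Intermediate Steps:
$n = -2$ ($n = \left(15 - 13\right) \left(-1\right) = 2 \left(-1\right) = -2$)
$\frac{p{\left(-8,-15 \right)}}{n} = - \frac{15}{-2} = \left(-15\right) \left(- \frac{1}{2}\right) = \frac{15}{2}$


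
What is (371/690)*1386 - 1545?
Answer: -91974/115 ≈ -799.77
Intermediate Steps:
(371/690)*1386 - 1545 = 85701/115 - 1545 = -91974/115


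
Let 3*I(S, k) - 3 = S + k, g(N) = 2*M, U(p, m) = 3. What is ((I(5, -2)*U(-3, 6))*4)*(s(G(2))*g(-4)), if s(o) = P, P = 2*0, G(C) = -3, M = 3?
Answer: 0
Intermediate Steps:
P = 0
s(o) = 0
g(N) = 6 (g(N) = 2*3 = 6)
I(S, k) = 1 + S/3 + k/3 (I(S, k) = 1 + (S + k)/3 = 1 + (S/3 + k/3) = 1 + S/3 + k/3)
((I(5, -2)*U(-3, 6))*4)*(s(G(2))*g(-4)) = (((1 + (⅓)*5 + (⅓)*(-2))*3)*4)*(0*6) = (((1 + 5/3 - ⅔)*3)*4)*0 = ((2*3)*4)*0 = (6*4)*0 = 24*0 = 0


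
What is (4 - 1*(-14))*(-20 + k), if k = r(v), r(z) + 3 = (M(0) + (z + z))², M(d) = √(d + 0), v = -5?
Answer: 1386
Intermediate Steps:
M(d) = √d
r(z) = -3 + 4*z² (r(z) = -3 + (√0 + (z + z))² = -3 + (0 + 2*z)² = -3 + (2*z)² = -3 + 4*z²)
k = 97 (k = -3 + 4*(-5)² = -3 + 4*25 = -3 + 100 = 97)
(4 - 1*(-14))*(-20 + k) = (4 - 1*(-14))*(-20 + 97) = (4 + 14)*77 = 18*77 = 1386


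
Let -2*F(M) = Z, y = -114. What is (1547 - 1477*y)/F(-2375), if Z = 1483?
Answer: -339850/1483 ≈ -229.16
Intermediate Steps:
F(M) = -1483/2 (F(M) = -½*1483 = -1483/2)
(1547 - 1477*y)/F(-2375) = (1547 - 1477*(-114))/(-1483/2) = (1547 + 168378)*(-2/1483) = 169925*(-2/1483) = -339850/1483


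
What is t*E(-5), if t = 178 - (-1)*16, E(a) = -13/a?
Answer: 2522/5 ≈ 504.40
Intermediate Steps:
t = 194 (t = 178 - 1*(-16) = 178 + 16 = 194)
t*E(-5) = 194*(-13/(-5)) = 194*(-13*(-⅕)) = 194*(13/5) = 2522/5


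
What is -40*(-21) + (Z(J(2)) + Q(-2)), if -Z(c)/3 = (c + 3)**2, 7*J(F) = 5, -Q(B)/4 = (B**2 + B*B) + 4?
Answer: 36780/49 ≈ 750.61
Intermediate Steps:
Q(B) = -16 - 8*B**2 (Q(B) = -4*((B**2 + B*B) + 4) = -4*((B**2 + B**2) + 4) = -4*(2*B**2 + 4) = -4*(4 + 2*B**2) = -16 - 8*B**2)
J(F) = 5/7 (J(F) = (1/7)*5 = 5/7)
Z(c) = -3*(3 + c)**2 (Z(c) = -3*(c + 3)**2 = -3*(3 + c)**2)
-40*(-21) + (Z(J(2)) + Q(-2)) = -40*(-21) + (-3*(3 + 5/7)**2 + (-16 - 8*(-2)**2)) = 840 + (-3*(26/7)**2 + (-16 - 8*4)) = 840 + (-3*676/49 + (-16 - 32)) = 840 + (-2028/49 - 48) = 840 - 4380/49 = 36780/49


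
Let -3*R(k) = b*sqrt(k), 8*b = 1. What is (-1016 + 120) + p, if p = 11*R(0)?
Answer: -896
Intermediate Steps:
b = 1/8 (b = (1/8)*1 = 1/8 ≈ 0.12500)
R(k) = -sqrt(k)/24
p = 0 (p = 11*(-sqrt(0)/24) = 11*(-1/24*0) = 11*0 = 0)
(-1016 + 120) + p = (-1016 + 120) + 0 = -896 + 0 = -896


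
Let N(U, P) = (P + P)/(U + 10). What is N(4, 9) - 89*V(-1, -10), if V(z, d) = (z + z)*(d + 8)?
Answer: -2483/7 ≈ -354.71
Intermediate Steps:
V(z, d) = 2*z*(8 + d) (V(z, d) = (2*z)*(8 + d) = 2*z*(8 + d))
N(U, P) = 2*P/(10 + U) (N(U, P) = (2*P)/(10 + U) = 2*P/(10 + U))
N(4, 9) - 89*V(-1, -10) = 2*9/(10 + 4) - 178*(-1)*(8 - 10) = 2*9/14 - 178*(-1)*(-2) = 2*9*(1/14) - 89*4 = 9/7 - 356 = -2483/7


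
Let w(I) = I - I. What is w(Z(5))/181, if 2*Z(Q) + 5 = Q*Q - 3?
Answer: 0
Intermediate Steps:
Z(Q) = -4 + Q²/2 (Z(Q) = -5/2 + (Q*Q - 3)/2 = -5/2 + (Q² - 3)/2 = -5/2 + (-3 + Q²)/2 = -5/2 + (-3/2 + Q²/2) = -4 + Q²/2)
w(I) = 0
w(Z(5))/181 = 0/181 = 0*(1/181) = 0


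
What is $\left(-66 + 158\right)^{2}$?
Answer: $8464$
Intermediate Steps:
$\left(-66 + 158\right)^{2} = 92^{2} = 8464$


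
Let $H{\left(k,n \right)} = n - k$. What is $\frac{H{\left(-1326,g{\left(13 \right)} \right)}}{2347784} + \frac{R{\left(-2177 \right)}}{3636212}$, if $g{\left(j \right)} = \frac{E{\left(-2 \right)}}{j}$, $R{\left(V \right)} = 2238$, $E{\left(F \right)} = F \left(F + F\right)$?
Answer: $\frac{16377067481}{13872690575588} \approx 0.0011805$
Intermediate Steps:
$E{\left(F \right)} = 2 F^{2}$ ($E{\left(F \right)} = F 2 F = 2 F^{2}$)
$g{\left(j \right)} = \frac{8}{j}$ ($g{\left(j \right)} = \frac{2 \left(-2\right)^{2}}{j} = \frac{2 \cdot 4}{j} = \frac{8}{j}$)
$\frac{H{\left(-1326,g{\left(13 \right)} \right)}}{2347784} + \frac{R{\left(-2177 \right)}}{3636212} = \frac{\frac{8}{13} - -1326}{2347784} + \frac{2238}{3636212} = \left(8 \cdot \frac{1}{13} + 1326\right) \frac{1}{2347784} + 2238 \cdot \frac{1}{3636212} = \left(\frac{8}{13} + 1326\right) \frac{1}{2347784} + \frac{1119}{1818106} = \frac{17246}{13} \cdot \frac{1}{2347784} + \frac{1119}{1818106} = \frac{8623}{15260596} + \frac{1119}{1818106} = \frac{16377067481}{13872690575588}$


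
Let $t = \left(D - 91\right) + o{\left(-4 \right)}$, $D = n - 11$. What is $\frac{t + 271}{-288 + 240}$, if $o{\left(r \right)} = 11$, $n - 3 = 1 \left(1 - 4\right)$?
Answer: $- \frac{15}{4} \approx -3.75$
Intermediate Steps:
$n = 0$ ($n = 3 + 1 \left(1 - 4\right) = 3 + 1 \left(-3\right) = 3 - 3 = 0$)
$D = -11$ ($D = 0 - 11 = -11$)
$t = -91$ ($t = \left(-11 - 91\right) + 11 = -102 + 11 = -91$)
$\frac{t + 271}{-288 + 240} = \frac{-91 + 271}{-288 + 240} = \frac{180}{-48} = 180 \left(- \frac{1}{48}\right) = - \frac{15}{4}$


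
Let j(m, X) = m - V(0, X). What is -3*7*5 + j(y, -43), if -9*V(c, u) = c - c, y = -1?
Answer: -106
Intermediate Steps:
V(c, u) = 0 (V(c, u) = -(c - c)/9 = -1/9*0 = 0)
j(m, X) = m (j(m, X) = m - 1*0 = m + 0 = m)
-3*7*5 + j(y, -43) = -3*7*5 - 1 = -21*5 - 1 = -105 - 1 = -106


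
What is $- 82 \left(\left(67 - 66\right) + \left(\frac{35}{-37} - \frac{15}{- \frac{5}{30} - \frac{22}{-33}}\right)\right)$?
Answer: $\frac{90856}{37} \approx 2455.6$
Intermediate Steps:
$- 82 \left(\left(67 - 66\right) + \left(\frac{35}{-37} - \frac{15}{- \frac{5}{30} - \frac{22}{-33}}\right)\right) = - 82 \left(1 + \left(35 \left(- \frac{1}{37}\right) - \frac{15}{\left(-5\right) \frac{1}{30} - - \frac{2}{3}}\right)\right) = - 82 \left(1 - \left(\frac{35}{37} + \frac{15}{- \frac{1}{6} + \frac{2}{3}}\right)\right) = - 82 \left(1 - \left(\frac{35}{37} + 15 \frac{1}{\frac{1}{2}}\right)\right) = - 82 \left(1 - \frac{1145}{37}\right) = \left(-82\right) \left(- \frac{1108}{37}\right) = \frac{90856}{37}$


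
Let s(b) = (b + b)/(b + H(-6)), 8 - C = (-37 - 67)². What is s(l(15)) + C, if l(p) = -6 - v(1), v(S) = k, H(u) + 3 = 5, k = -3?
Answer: -10802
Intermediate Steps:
H(u) = 2 (H(u) = -3 + 5 = 2)
v(S) = -3
C = -10808 (C = 8 - (-37 - 67)² = 8 - 1*(-104)² = 8 - 1*10816 = 8 - 10816 = -10808)
l(p) = -3 (l(p) = -6 - 1*(-3) = -6 + 3 = -3)
s(b) = 2*b/(2 + b) (s(b) = (b + b)/(b + 2) = (2*b)/(2 + b) = 2*b/(2 + b))
s(l(15)) + C = 2*(-3)/(2 - 3) - 10808 = 2*(-3)/(-1) - 10808 = 2*(-3)*(-1) - 10808 = 6 - 10808 = -10802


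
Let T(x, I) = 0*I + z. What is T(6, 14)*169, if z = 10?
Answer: 1690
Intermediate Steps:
T(x, I) = 10 (T(x, I) = 0*I + 10 = 0 + 10 = 10)
T(6, 14)*169 = 10*169 = 1690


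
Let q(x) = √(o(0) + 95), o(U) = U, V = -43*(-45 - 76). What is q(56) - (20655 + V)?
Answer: -25858 + √95 ≈ -25848.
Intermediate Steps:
V = 5203 (V = -43*(-121) = 5203)
q(x) = √95 (q(x) = √(0 + 95) = √95)
q(56) - (20655 + V) = √95 - (20655 + 5203) = √95 - 1*25858 = √95 - 25858 = -25858 + √95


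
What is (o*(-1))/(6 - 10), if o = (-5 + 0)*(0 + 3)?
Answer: -15/4 ≈ -3.7500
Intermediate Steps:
o = -15 (o = -5*3 = -15)
(o*(-1))/(6 - 10) = (-15*(-1))/(6 - 10) = 15/(-4) = 15*(-¼) = -15/4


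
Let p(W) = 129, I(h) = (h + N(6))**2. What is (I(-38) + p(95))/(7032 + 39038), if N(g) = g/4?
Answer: 1169/36856 ≈ 0.031718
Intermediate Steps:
N(g) = g/4 (N(g) = g*(1/4) = g/4)
I(h) = (3/2 + h)**2 (I(h) = (h + (1/4)*6)**2 = (h + 3/2)**2 = (3/2 + h)**2)
(I(-38) + p(95))/(7032 + 39038) = ((3 + 2*(-38))**2/4 + 129)/(7032 + 39038) = ((3 - 76)**2/4 + 129)/46070 = ((1/4)*(-73)**2 + 129)*(1/46070) = ((1/4)*5329 + 129)*(1/46070) = (5329/4 + 129)*(1/46070) = (5845/4)*(1/46070) = 1169/36856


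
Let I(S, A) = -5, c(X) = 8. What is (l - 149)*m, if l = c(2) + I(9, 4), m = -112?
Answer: 16352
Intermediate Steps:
l = 3 (l = 8 - 5 = 3)
(l - 149)*m = (3 - 149)*(-112) = -146*(-112) = 16352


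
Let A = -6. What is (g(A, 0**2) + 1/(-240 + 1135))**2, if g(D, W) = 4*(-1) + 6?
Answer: 3207681/801025 ≈ 4.0045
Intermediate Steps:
g(D, W) = 2 (g(D, W) = -4 + 6 = 2)
(g(A, 0**2) + 1/(-240 + 1135))**2 = (2 + 1/(-240 + 1135))**2 = (2 + 1/895)**2 = (1791/895)**2 = 3207681/801025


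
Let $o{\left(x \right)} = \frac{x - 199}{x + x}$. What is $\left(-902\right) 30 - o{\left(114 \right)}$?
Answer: $- \frac{6169595}{228} \approx -27060.0$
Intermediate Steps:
$o{\left(x \right)} = \frac{-199 + x}{2 x}$
$\left(-902\right) 30 - o{\left(114 \right)} = \left(-902\right) 30 - \frac{-199 + 114}{2 \cdot 114} = -27060 - \frac{1}{2} \cdot \frac{1}{114} \left(-85\right) = -27060 - - \frac{85}{228} = -27060 + \frac{85}{228} = - \frac{6169595}{228}$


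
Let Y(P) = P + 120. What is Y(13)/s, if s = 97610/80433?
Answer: 10697589/97610 ≈ 109.60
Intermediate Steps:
s = 97610/80433 (s = 97610*(1/80433) = 97610/80433 ≈ 1.2136)
Y(P) = 120 + P
Y(13)/s = (120 + 13)/(97610/80433) = 133*(80433/97610) = 10697589/97610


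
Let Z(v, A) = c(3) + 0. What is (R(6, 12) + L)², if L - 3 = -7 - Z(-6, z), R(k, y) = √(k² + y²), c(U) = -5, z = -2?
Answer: 181 + 12*√5 ≈ 207.83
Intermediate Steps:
Z(v, A) = -5 (Z(v, A) = -5 + 0 = -5)
L = 1 (L = 3 + (-7 - 1*(-5)) = 3 + (-7 + 5) = 3 - 2 = 1)
(R(6, 12) + L)² = (√(6² + 12²) + 1)² = (√(36 + 144) + 1)² = (√180 + 1)² = (6*√5 + 1)² = (1 + 6*√5)²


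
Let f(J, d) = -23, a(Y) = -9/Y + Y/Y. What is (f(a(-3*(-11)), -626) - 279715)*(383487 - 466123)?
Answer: 23116429368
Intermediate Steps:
a(Y) = 1 - 9/Y (a(Y) = -9/Y + 1 = 1 - 9/Y)
(f(a(-3*(-11)), -626) - 279715)*(383487 - 466123) = (-23 - 279715)*(383487 - 466123) = -279738*(-82636) = 23116429368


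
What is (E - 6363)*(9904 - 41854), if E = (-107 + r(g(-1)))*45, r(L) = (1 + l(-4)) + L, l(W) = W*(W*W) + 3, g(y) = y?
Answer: 444839850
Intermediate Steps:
l(W) = 3 + W³ (l(W) = W*W² + 3 = W³ + 3 = 3 + W³)
r(L) = -60 + L (r(L) = (1 + (3 + (-4)³)) + L = (1 + (3 - 64)) + L = (1 - 61) + L = -60 + L)
E = -7560 (E = (-107 + (-60 - 1))*45 = (-107 - 61)*45 = -168*45 = -7560)
(E - 6363)*(9904 - 41854) = (-7560 - 6363)*(9904 - 41854) = -13923*(-31950) = 444839850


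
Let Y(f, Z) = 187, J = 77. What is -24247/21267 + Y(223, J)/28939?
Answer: -697707004/615445713 ≈ -1.1337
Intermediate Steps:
-24247/21267 + Y(223, J)/28939 = -24247/21267 + 187/28939 = -697707004/615445713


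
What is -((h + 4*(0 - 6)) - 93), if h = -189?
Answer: 306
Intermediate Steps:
-((h + 4*(0 - 6)) - 93) = -((-189 + 4*(0 - 6)) - 93) = -((-189 + 4*(-6)) - 93) = -((-189 - 24) - 93) = -(-213 - 93) = -1*(-306) = 306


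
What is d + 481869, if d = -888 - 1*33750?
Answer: 447231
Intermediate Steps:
d = -34638 (d = -888 - 33750 = -34638)
d + 481869 = -34638 + 481869 = 447231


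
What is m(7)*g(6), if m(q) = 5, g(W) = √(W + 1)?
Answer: 5*√7 ≈ 13.229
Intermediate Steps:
g(W) = √(1 + W)
m(7)*g(6) = 5*√(1 + 6) = 5*√7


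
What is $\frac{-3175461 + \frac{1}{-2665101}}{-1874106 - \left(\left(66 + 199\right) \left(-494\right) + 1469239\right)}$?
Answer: $\frac{8462924286562}{8561463730935} \approx 0.98849$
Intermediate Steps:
$\frac{-3175461 + \frac{1}{-2665101}}{-1874106 - \left(\left(66 + 199\right) \left(-494\right) + 1469239\right)} = \frac{-3175461 - \frac{1}{2665101}}{-1874106 - \left(265 \left(-494\right) + 1469239\right)} = - \frac{8462924286562}{2665101 \left(-1874106 - \left(-130910 + 1469239\right)\right)} = - \frac{8462924286562}{2665101 \left(-1874106 - 1338329\right)} = - \frac{8462924286562}{2665101 \left(-3212435\right)} = \left(- \frac{8462924286562}{2665101}\right) \left(- \frac{1}{3212435}\right) = \frac{8462924286562}{8561463730935}$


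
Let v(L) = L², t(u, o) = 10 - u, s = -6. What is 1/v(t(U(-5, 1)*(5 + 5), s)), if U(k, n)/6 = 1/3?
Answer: 1/100 ≈ 0.010000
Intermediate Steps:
U(k, n) = 2 (U(k, n) = 6/3 = 6*(⅓) = 2)
1/v(t(U(-5, 1)*(5 + 5), s)) = 1/((10 - 2*(5 + 5))²) = 1/((10 - 2*10)²) = 1/((10 - 1*20)²) = 1/((10 - 20)²) = 1/((-10)²) = 1/100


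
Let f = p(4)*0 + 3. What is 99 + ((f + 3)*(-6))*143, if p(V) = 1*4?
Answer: -5049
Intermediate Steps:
p(V) = 4
f = 3 (f = 4*0 + 3 = 0 + 3 = 3)
99 + ((f + 3)*(-6))*143 = 99 + ((3 + 3)*(-6))*143 = 99 + (6*(-6))*143 = 99 - 36*143 = 99 - 5148 = -5049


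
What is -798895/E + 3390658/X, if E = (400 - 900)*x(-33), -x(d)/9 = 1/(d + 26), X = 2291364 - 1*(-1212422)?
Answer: 1960935777629/1576703700 ≈ 1243.7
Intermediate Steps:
X = 3503786 (X = 2291364 + 1212422 = 3503786)
x(d) = -9/(26 + d) (x(d) = -9/(d + 26) = -9/(26 + d))
E = -4500/7 (E = (400 - 900)*(-9/(26 - 33)) = -(-4500)/(-7) = -(-4500)*(-1)/7 = -500*9/7 = -4500/7 ≈ -642.86)
-798895/E + 3390658/X = -798895/(-4500/7) + 3390658/3503786 = -798895*(-7/4500) + 3390658*(1/3503786) = 1118453/900 + 1695329/1751893 = 1960935777629/1576703700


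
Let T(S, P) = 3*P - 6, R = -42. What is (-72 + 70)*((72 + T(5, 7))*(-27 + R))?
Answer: 12006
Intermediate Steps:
T(S, P) = -6 + 3*P
(-72 + 70)*((72 + T(5, 7))*(-27 + R)) = (-72 + 70)*((72 + (-6 + 3*7))*(-27 - 42)) = -2*(72 + (-6 + 21))*(-69) = -2*(72 + 15)*(-69) = -174*(-69) = -2*(-6003) = 12006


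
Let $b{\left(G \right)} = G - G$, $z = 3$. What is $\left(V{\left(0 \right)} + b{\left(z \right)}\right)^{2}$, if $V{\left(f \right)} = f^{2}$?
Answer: $0$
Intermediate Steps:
$b{\left(G \right)} = 0$
$\left(V{\left(0 \right)} + b{\left(z \right)}\right)^{2} = \left(0^{2} + 0\right)^{2} = \left(0 + 0\right)^{2} = 0^{2} = 0$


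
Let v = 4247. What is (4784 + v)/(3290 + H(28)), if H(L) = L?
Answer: 9031/3318 ≈ 2.7218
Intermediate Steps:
(4784 + v)/(3290 + H(28)) = (4784 + 4247)/(3290 + 28) = 9031/3318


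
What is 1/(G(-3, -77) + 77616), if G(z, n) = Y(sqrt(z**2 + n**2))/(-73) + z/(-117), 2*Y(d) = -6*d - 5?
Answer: 2516439641430/195316129587622897 - 1332396*sqrt(5938)/195316129587622897 ≈ 1.2883e-5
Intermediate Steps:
Y(d) = -5/2 - 3*d (Y(d) = (-6*d - 5)/2 = (-5 - 6*d)/2 = -5/2 - 3*d)
G(z, n) = 5/146 - z/117 + 3*sqrt(n**2 + z**2)/73 (G(z, n) = (-5/2 - 3*sqrt(z**2 + n**2))/(-73) + z/(-117) = (-5/2 - 3*sqrt(n**2 + z**2))*(-1/73) + z*(-1/117) = (5/146 + 3*sqrt(n**2 + z**2)/73) - z/117 = 5/146 - z/117 + 3*sqrt(n**2 + z**2)/73)
1/(G(-3, -77) + 77616) = 1/((5/146 - 1/117*(-3) + 3*sqrt((-77)**2 + (-3)**2)/73) + 77616) = 1/((5/146 + 1/39 + 3*sqrt(5929 + 9)/73) + 77616) = 1/((5/146 + 1/39 + 3*sqrt(5938)/73) + 77616) = 1/((341/5694 + 3*sqrt(5938)/73) + 77616) = 1/(441945845/5694 + 3*sqrt(5938)/73)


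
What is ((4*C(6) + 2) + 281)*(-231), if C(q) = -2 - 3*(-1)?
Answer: -66297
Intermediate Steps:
C(q) = 1 (C(q) = -2 + 3 = 1)
((4*C(6) + 2) + 281)*(-231) = ((4*1 + 2) + 281)*(-231) = ((4 + 2) + 281)*(-231) = (6 + 281)*(-231) = 287*(-231) = -66297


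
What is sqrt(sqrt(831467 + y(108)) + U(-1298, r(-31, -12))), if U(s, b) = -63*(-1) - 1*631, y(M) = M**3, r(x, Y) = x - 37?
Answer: sqrt(-568 + sqrt(2091179)) ≈ 29.633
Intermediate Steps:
r(x, Y) = -37 + x
U(s, b) = -568 (U(s, b) = 63 - 631 = -568)
sqrt(sqrt(831467 + y(108)) + U(-1298, r(-31, -12))) = sqrt(sqrt(831467 + 108**3) - 568) = sqrt(sqrt(831467 + 1259712) - 568) = sqrt(sqrt(2091179) - 568) = sqrt(-568 + sqrt(2091179))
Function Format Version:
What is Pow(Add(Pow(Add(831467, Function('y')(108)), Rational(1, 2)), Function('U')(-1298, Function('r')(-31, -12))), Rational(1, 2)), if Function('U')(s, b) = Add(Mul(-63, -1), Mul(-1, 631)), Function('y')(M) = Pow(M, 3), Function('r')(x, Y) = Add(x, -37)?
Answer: Pow(Add(-568, Pow(2091179, Rational(1, 2))), Rational(1, 2)) ≈ 29.633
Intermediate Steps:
Function('r')(x, Y) = Add(-37, x)
Function('U')(s, b) = -568 (Function('U')(s, b) = Add(63, -631) = -568)
Pow(Add(Pow(Add(831467, Function('y')(108)), Rational(1, 2)), Function('U')(-1298, Function('r')(-31, -12))), Rational(1, 2)) = Pow(Add(Pow(Add(831467, Pow(108, 3)), Rational(1, 2)), -568), Rational(1, 2)) = Pow(Add(Pow(Add(831467, 1259712), Rational(1, 2)), -568), Rational(1, 2)) = Pow(Add(Pow(2091179, Rational(1, 2)), -568), Rational(1, 2)) = Pow(Add(-568, Pow(2091179, Rational(1, 2))), Rational(1, 2))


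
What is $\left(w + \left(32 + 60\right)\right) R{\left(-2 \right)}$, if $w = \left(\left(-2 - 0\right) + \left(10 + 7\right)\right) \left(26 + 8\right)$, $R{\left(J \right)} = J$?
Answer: $-1204$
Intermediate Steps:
$w = 510$ ($w = \left(\left(-2 + 0\right) + 17\right) 34 = \left(-2 + 17\right) 34 = 15 \cdot 34 = 510$)
$\left(w + \left(32 + 60\right)\right) R{\left(-2 \right)} = \left(510 + \left(32 + 60\right)\right) \left(-2\right) = \left(510 + 92\right) \left(-2\right) = 602 \left(-2\right) = -1204$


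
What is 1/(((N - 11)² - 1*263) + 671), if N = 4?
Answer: 1/457 ≈ 0.0021882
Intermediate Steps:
1/(((N - 11)² - 1*263) + 671) = 1/(((4 - 11)² - 1*263) + 671) = 1/(((-7)² - 263) + 671) = 1/((49 - 263) + 671) = 1/(-214 + 671) = 1/457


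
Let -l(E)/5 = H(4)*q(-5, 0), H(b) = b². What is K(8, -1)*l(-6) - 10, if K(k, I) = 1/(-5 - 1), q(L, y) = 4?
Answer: 130/3 ≈ 43.333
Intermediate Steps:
K(k, I) = -⅙ (K(k, I) = 1/(-6) = -⅙)
l(E) = -320 (l(E) = -5*4²*4 = -80*4 = -5*64 = -320)
K(8, -1)*l(-6) - 10 = -⅙*(-320) - 10 = 160/3 - 10 = 130/3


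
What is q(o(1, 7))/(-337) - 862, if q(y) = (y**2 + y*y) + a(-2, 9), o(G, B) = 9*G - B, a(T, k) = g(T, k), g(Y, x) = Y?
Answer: -290500/337 ≈ -862.02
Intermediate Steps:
a(T, k) = T
o(G, B) = -B + 9*G
q(y) = -2 + 2*y**2 (q(y) = (y**2 + y*y) - 2 = (y**2 + y**2) - 2 = 2*y**2 - 2 = -2 + 2*y**2)
q(o(1, 7))/(-337) - 862 = (-2 + 2*(-1*7 + 9*1)**2)/(-337) - 862 = (-2 + 2*(-7 + 9)**2)*(-1/337) - 862 = (-2 + 2*2**2)*(-1/337) - 862 = (-2 + 2*4)*(-1/337) - 862 = (-2 + 8)*(-1/337) - 862 = 6*(-1/337) - 862 = -6/337 - 862 = -290500/337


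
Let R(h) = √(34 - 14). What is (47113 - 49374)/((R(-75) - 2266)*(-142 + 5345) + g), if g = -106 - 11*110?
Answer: 13330080477/69517272211208 + 11763983*√5/69517272211208 ≈ 0.00019213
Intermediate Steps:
g = -1316 (g = -106 - 1210 = -1316)
R(h) = 2*√5 (R(h) = √20 = 2*√5)
(47113 - 49374)/((R(-75) - 2266)*(-142 + 5345) + g) = (47113 - 49374)/((2*√5 - 2266)*(-142 + 5345) - 1316) = -2261/((-2266 + 2*√5)*5203 - 1316) = -2261/((-11789998 + 10406*√5) - 1316) = -2261/(-11791314 + 10406*√5)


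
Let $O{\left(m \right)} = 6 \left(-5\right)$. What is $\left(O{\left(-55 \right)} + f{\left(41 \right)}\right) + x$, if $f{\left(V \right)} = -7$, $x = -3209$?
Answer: $-3246$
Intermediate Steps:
$O{\left(m \right)} = -30$
$\left(O{\left(-55 \right)} + f{\left(41 \right)}\right) + x = \left(-30 - 7\right) - 3209 = -37 - 3209 = -3246$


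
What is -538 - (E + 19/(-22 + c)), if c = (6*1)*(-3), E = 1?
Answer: -21541/40 ≈ -538.53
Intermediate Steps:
c = -18 (c = 6*(-3) = -18)
-538 - (E + 19/(-22 + c)) = -538 - (1 + 19/(-22 - 18)) = -538 - (1 + 19/(-40)) = -538 - (1 - 1/40*19) = -538 - (1 - 19/40) = -538 - 1*21/40 = -538 - 21/40 = -21541/40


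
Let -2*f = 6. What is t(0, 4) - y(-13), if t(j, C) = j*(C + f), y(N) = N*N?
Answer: -169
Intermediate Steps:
f = -3 (f = -½*6 = -3)
y(N) = N²
t(j, C) = j*(-3 + C) (t(j, C) = j*(C - 3) = j*(-3 + C))
t(0, 4) - y(-13) = 0*(-3 + 4) - 1*(-13)² = 0*1 - 1*169 = 0 - 169 = -169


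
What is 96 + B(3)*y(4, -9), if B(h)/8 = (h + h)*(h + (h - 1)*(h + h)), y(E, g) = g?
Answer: -6384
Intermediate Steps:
B(h) = 16*h*(h + 2*h*(-1 + h)) (B(h) = 8*((h + h)*(h + (h - 1)*(h + h))) = 8*((2*h)*(h + (-1 + h)*(2*h))) = 8*((2*h)*(h + 2*h*(-1 + h))) = 8*(2*h*(h + 2*h*(-1 + h))) = 16*h*(h + 2*h*(-1 + h)))
96 + B(3)*y(4, -9) = 96 + (3**2*(-16 + 32*3))*(-9) = 96 + (9*(-16 + 96))*(-9) = 96 + (9*80)*(-9) = 96 + 720*(-9) = 96 - 6480 = -6384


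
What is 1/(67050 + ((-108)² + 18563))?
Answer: 1/97277 ≈ 1.0280e-5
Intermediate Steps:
1/(67050 + ((-108)² + 18563)) = 1/(67050 + (11664 + 18563)) = 1/(67050 + 30227) = 1/97277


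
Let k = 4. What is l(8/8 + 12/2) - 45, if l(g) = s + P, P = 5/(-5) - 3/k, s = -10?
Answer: -227/4 ≈ -56.750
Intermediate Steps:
P = -7/4 (P = 5/(-5) - 3/4 = 5*(-⅕) - 3*¼ = -1 - ¾ = -7/4 ≈ -1.7500)
l(g) = -47/4 (l(g) = -10 - 7/4 = -47/4)
l(8/8 + 12/2) - 45 = -47/4 - 45 = -227/4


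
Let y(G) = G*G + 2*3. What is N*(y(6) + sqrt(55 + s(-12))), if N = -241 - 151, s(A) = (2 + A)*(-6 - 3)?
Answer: -16464 - 392*sqrt(145) ≈ -21184.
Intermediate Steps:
s(A) = -18 - 9*A (s(A) = (2 + A)*(-9) = -18 - 9*A)
y(G) = 6 + G**2 (y(G) = G**2 + 6 = 6 + G**2)
N = -392
N*(y(6) + sqrt(55 + s(-12))) = -392*((6 + 6**2) + sqrt(55 + (-18 - 9*(-12)))) = -392*((6 + 36) + sqrt(55 + (-18 + 108))) = -392*(42 + sqrt(55 + 90)) = -392*(42 + sqrt(145)) = -16464 - 392*sqrt(145)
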